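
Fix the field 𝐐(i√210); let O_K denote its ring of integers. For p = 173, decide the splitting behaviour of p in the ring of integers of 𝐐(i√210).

-210 mod 4 = 2, hence disc K = 4·(-210) = -840 and O_K = ℤ[√-210].
disc(K) = -840 is not divisible by 173; 173 is unramified.
Euler's criterion: (-210)^86 mod 173 = 1. Thus (-210|173) = 1.
(-210/173) = 1, so 173 splits.

split — (173) = 𝔭₁𝔭₂ with 𝔭₁ ≠ 𝔭₂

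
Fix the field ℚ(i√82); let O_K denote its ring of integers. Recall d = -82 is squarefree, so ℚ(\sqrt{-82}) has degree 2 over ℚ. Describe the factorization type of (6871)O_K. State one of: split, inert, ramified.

Since -82 ≢ 1 mod 4, the ring of integers is ℤ[√-82] with discriminant 4·(-82) = -328.
Since gcd(6871, -328) = 1 the prime 6871 does not ramify.
Compute (-82/6871) via Euler: 6789^((6871-1)/2) mod 6871 = 1, so (-82/6871) = 1.
(-82/6871) = 1, so 6871 splits.

p splits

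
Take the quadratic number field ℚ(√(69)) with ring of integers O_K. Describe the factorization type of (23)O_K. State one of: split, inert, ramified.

d = 69 ≡ 1 (mod 4), so O_K = ℤ[(1+√69)/2] and disc(K) = d = 69.
23 divides disc(K) = 69, so 23 ramifies.

ramified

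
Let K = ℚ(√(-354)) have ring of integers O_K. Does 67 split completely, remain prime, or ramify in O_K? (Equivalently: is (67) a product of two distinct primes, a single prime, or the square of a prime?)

-354 mod 4 = 2, hence disc K = 4·(-354) = -1416 and O_K = ℤ[√-354].
disc(K) = -1416 is not divisible by 67; 67 is unramified.
Euler's criterion: (-354)^33 mod 67 = 66. Thus (-354|67) = -1.
Legendre symbol -1 ⇒ 67 is inert.

remains prime (inert)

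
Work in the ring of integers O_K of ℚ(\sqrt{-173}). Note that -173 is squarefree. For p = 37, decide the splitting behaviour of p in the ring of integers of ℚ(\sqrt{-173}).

d = -173 ≡ 3 (mod 4), so O_K = ℤ[√-173] and disc(K) = 4d = -692.
37 ∤ -692, so 37 is unramified.
Euler's criterion: (-173)^18 mod 37 = 1. Thus (-173|37) = 1.
Legendre symbol 1 ⇒ 37 is split.

p splits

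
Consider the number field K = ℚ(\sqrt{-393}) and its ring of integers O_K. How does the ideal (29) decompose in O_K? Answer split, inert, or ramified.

29 splits in O_K

d = -393 ≡ 3 (mod 4), so O_K = ℤ[√-393] and disc(K) = 4d = -1572.
Since gcd(29, -1572) = 1 the prime 29 does not ramify.
Compute (-393/29) via Euler: 13^((29-1)/2) mod 29 = 1, so (-393/29) = 1.
d is a quadratic residue mod p, hence 29 splits in O_K.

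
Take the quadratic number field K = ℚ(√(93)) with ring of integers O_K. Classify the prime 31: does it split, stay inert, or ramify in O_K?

93 mod 4 = 1, hence disc K = 93 and O_K = ℤ[(1+√93)/2].
disc(K) = 93 = 31·3, so p = 31 is ramified.

31 is ramified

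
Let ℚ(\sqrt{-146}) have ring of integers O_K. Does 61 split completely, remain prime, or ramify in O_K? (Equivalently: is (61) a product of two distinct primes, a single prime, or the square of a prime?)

remains prime (inert)

-146 mod 4 = 2, hence disc K = 4·(-146) = -584 and O_K = ℤ[√-146].
61 ∤ -584, so 61 is unramified.
Compute (-146/61) via Euler: 37^((61-1)/2) mod 61 = 60, so (-146/61) = -1.
(-146/61) = -1, so 61 is inert.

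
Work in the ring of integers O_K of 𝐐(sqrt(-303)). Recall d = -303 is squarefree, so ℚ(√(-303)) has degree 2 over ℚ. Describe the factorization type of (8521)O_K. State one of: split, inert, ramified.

split

-303 mod 4 = 1, hence disc K = -303 and O_K = ℤ[(1+√-303)/2].
8521 ∤ -303, so 8521 is unramified.
Legendre symbol by Euler's criterion: (-303/8521) ≡ (-303)^4260 ≡ 1 (mod 8521), i.e. (-303/8521) = 1.
Legendre symbol 1 ⇒ 8521 is split.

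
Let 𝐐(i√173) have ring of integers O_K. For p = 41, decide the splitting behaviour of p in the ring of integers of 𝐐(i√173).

split — (41) = 𝔭₁𝔭₂ with 𝔭₁ ≠ 𝔭₂

-173 mod 4 = 3, hence disc K = 4·(-173) = -692 and O_K = ℤ[√-173].
Since gcd(41, -692) = 1 the prime 41 does not ramify.
Legendre symbol by Euler's criterion: (-173/41) ≡ (-173)^20 ≡ 1 (mod 41), i.e. (-173/41) = 1.
d is a quadratic residue mod p, hence 41 splits in O_K.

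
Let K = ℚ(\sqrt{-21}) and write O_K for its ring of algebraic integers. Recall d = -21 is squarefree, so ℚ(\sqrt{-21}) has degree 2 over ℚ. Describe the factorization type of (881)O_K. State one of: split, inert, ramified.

splits completely

-21 mod 4 = 3, hence disc K = 4·(-21) = -84 and O_K = ℤ[√-21].
Since gcd(881, -84) = 1 the prime 881 does not ramify.
Legendre symbol by Euler's criterion: (-21/881) ≡ (-21)^440 ≡ 1 (mod 881), i.e. (-21/881) = 1.
Legendre symbol 1 ⇒ 881 is split.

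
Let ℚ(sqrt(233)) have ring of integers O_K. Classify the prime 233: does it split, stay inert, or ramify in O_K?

ramifies in O_K

d = 233 ≡ 1 (mod 4), so O_K = ℤ[(1+√233)/2] and disc(K) = d = 233.
disc(K) = 233 = 233·1, so p = 233 is ramified.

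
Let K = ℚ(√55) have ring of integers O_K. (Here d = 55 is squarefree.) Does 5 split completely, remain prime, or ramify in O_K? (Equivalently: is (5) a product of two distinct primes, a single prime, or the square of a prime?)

ramifies in O_K

55 mod 4 = 3, hence disc K = 4·55 = 220 and O_K = ℤ[√55].
5 divides disc(K) = 220, so 5 ramifies.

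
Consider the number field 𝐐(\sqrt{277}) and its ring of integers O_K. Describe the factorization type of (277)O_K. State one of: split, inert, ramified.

277 is ramified

Since 277 ≡ 1 mod 4, the ring of integers is ℤ[(1+√277)/2] with discriminant 277.
277 divides disc(K) = 277, so 277 ramifies.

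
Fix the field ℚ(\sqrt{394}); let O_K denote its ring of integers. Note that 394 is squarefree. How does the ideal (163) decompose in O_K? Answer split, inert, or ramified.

Since 394 ≢ 1 mod 4, the ring of integers is ℤ[√394] with discriminant 4·394 = 1576.
163 ∤ 1576, so 163 is unramified.
Compute (394/163) via Euler: 68^((163-1)/2) mod 163 = 162, so (394/163) = -1.
(394/163) = -1, so 163 is inert.

p is inert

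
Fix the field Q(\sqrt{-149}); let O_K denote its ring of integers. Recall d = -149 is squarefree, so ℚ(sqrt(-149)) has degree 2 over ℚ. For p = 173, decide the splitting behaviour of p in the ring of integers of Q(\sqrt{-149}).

split — (173) = 𝔭₁𝔭₂ with 𝔭₁ ≠ 𝔭₂

d = -149 ≡ 3 (mod 4), so O_K = ℤ[√-149] and disc(K) = 4d = -596.
Since gcd(173, -596) = 1 the prime 173 does not ramify.
Compute (-149/173) via Euler: 24^((173-1)/2) mod 173 = 1, so (-149/173) = 1.
(-149/173) = 1, so 173 splits.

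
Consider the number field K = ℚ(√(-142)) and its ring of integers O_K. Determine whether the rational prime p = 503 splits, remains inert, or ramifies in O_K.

split

-142 mod 4 = 2, hence disc K = 4·(-142) = -568 and O_K = ℤ[√-142].
disc(K) = -568 is not divisible by 503; 503 is unramified.
(-142/503) = 361^251 mod 503 = 1, giving Legendre symbol 1.
Legendre symbol 1 ⇒ 503 is split.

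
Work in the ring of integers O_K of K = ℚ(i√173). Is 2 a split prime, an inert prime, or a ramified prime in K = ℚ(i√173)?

d = -173 ≡ 3 (mod 4), so O_K = ℤ[√-173] and disc(K) = 4d = -692.
2 divides disc(K) = -692, so 2 ramifies.

ramified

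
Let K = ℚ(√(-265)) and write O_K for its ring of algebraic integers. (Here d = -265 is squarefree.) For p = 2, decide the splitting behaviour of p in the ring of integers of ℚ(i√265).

ramifies in O_K

Since -265 ≢ 1 mod 4, the ring of integers is ℤ[√-265] with discriminant 4·(-265) = -1060.
Ramification test: 2 | -1060. The prime 2 ramifies in K.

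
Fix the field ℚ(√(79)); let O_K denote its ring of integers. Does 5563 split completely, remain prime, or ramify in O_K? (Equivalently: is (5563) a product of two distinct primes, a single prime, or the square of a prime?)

split

Since 79 ≢ 1 mod 4, the ring of integers is ℤ[√79] with discriminant 4·79 = 316.
Since gcd(5563, 316) = 1 the prime 5563 does not ramify.
Legendre symbol by Euler's criterion: (79/5563) ≡ 79^2781 ≡ 1 (mod 5563), i.e. (79/5563) = 1.
(79/5563) = 1, so 5563 splits.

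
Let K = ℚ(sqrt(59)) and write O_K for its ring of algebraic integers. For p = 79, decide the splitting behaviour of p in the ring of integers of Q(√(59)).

inert

59 mod 4 = 3, hence disc K = 4·59 = 236 and O_K = ℤ[√59].
79 ∤ 236, so 79 is unramified.
Compute (59/79) via Euler: 59^((79-1)/2) mod 79 = 78, so (59/79) = -1.
(59/79) = -1, so 79 is inert.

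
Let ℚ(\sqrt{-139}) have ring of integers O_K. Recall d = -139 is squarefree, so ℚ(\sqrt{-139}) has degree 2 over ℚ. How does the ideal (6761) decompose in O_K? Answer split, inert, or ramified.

Since -139 ≡ 1 mod 4, the ring of integers is ℤ[(1+√-139)/2] with discriminant -139.
disc(K) = -139 is not divisible by 6761; 6761 is unramified.
Euler's criterion: (-139)^3380 mod 6761 = 1. Thus (-139|6761) = 1.
(-139/6761) = 1, so 6761 splits.

6761 splits in O_K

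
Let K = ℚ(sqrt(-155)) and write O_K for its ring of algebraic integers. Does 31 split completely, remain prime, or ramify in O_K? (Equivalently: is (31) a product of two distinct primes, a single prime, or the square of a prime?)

ramified

Since -155 ≡ 1 mod 4, the ring of integers is ℤ[(1+√-155)/2] with discriminant -155.
31 divides disc(K) = -155, so 31 ramifies.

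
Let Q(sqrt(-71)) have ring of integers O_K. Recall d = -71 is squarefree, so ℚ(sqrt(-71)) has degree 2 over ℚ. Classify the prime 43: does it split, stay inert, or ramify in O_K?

d = -71 ≡ 1 (mod 4), so O_K = ℤ[(1+√-71)/2] and disc(K) = d = -71.
Since gcd(43, -71) = 1 the prime 43 does not ramify.
Compute (-71/43) via Euler: 15^((43-1)/2) mod 43 = 1, so (-71/43) = 1.
(-71/43) = 1, so 43 splits.

split — (43) = 𝔭₁𝔭₂ with 𝔭₁ ≠ 𝔭₂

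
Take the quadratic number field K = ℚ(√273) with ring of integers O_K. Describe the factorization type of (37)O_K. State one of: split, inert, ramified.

Since 273 ≡ 1 mod 4, the ring of integers is ℤ[(1+√273)/2] with discriminant 273.
Since gcd(37, 273) = 1 the prime 37 does not ramify.
Legendre symbol by Euler's criterion: (273/37) ≡ 273^18 ≡ 36 (mod 37), i.e. (273/37) = -1.
d is a non-residue mod p, hence 37 remains inert in O_K.

inert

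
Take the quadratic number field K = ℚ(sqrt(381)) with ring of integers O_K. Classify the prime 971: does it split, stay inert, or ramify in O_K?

381 mod 4 = 1, hence disc K = 381 and O_K = ℤ[(1+√381)/2].
Since gcd(971, 381) = 1 the prime 971 does not ramify.
Legendre symbol by Euler's criterion: (381/971) ≡ 381^485 ≡ 970 (mod 971), i.e. (381/971) = -1.
(381/971) = -1, so 971 is inert.

p is inert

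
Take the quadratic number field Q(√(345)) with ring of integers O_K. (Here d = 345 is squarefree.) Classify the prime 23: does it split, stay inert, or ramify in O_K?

Since 345 ≡ 1 mod 4, the ring of integers is ℤ[(1+√345)/2] with discriminant 345.
23 divides disc(K) = 345, so 23 ramifies.

ramified — (23) = 𝔭²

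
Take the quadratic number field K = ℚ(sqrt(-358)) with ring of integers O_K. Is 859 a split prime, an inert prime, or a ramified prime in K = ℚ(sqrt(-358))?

splits completely

d = -358 ≡ 2 (mod 4), so O_K = ℤ[√-358] and disc(K) = 4d = -1432.
Since gcd(859, -1432) = 1 the prime 859 does not ramify.
(-358/859) = 501^429 mod 859 = 1, giving Legendre symbol 1.
(-358/859) = 1, so 859 splits.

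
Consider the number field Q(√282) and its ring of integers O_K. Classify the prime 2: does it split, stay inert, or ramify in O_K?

Since 282 ≢ 1 mod 4, the ring of integers is ℤ[√282] with discriminant 4·282 = 1128.
2 divides disc(K) = 1128, so 2 ramifies.

ramified — (2) = 𝔭²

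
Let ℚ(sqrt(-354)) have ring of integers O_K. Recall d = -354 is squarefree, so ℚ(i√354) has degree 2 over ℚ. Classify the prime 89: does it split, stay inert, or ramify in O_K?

d = -354 ≡ 2 (mod 4), so O_K = ℤ[√-354] and disc(K) = 4d = -1416.
Since gcd(89, -1416) = 1 the prime 89 does not ramify.
(-354/89) = 2^44 mod 89 = 1, giving Legendre symbol 1.
Legendre symbol 1 ⇒ 89 is split.

split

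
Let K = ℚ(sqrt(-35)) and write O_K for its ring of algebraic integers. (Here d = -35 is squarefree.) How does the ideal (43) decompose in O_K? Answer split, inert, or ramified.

43 remains inert

d = -35 ≡ 1 (mod 4), so O_K = ℤ[(1+√-35)/2] and disc(K) = d = -35.
Since gcd(43, -35) = 1 the prime 43 does not ramify.
(-35/43) = 8^21 mod 43 = 42, giving Legendre symbol -1.
d is a non-residue mod p, hence 43 remains inert in O_K.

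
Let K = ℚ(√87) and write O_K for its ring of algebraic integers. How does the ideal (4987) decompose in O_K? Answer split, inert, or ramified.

inert — (4987) stays prime in O_K

87 mod 4 = 3, hence disc K = 4·87 = 348 and O_K = ℤ[√87].
Since gcd(4987, 348) = 1 the prime 4987 does not ramify.
Legendre symbol by Euler's criterion: (87/4987) ≡ 87^2493 ≡ 4986 (mod 4987), i.e. (87/4987) = -1.
(87/4987) = -1, so 4987 is inert.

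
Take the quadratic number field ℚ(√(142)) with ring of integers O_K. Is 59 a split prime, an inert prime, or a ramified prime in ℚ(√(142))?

d = 142 ≡ 2 (mod 4), so O_K = ℤ[√142] and disc(K) = 4d = 568.
59 ∤ 568, so 59 is unramified.
Legendre symbol by Euler's criterion: (142/59) ≡ 142^29 ≡ 58 (mod 59), i.e. (142/59) = -1.
d is a non-residue mod p, hence 59 remains inert in O_K.

59 remains inert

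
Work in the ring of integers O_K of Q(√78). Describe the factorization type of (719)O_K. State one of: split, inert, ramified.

Since 78 ≢ 1 mod 4, the ring of integers is ℤ[√78] with discriminant 4·78 = 312.
Since gcd(719, 312) = 1 the prime 719 does not ramify.
(78/719) = 78^359 mod 719 = 1, giving Legendre symbol 1.
Legendre symbol 1 ⇒ 719 is split.

p splits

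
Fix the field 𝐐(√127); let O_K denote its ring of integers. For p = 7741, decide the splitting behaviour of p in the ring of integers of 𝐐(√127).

Since 127 ≢ 1 mod 4, the ring of integers is ℤ[√127] with discriminant 4·127 = 508.
disc(K) = 508 is not divisible by 7741; 7741 is unramified.
Legendre symbol by Euler's criterion: (127/7741) ≡ 127^3870 ≡ 1 (mod 7741), i.e. (127/7741) = 1.
Legendre symbol 1 ⇒ 7741 is split.

split — (7741) = 𝔭₁𝔭₂ with 𝔭₁ ≠ 𝔭₂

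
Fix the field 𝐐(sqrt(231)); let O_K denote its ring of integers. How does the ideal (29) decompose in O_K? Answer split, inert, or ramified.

split — (29) = 𝔭₁𝔭₂ with 𝔭₁ ≠ 𝔭₂

d = 231 ≡ 3 (mod 4), so O_K = ℤ[√231] and disc(K) = 4d = 924.
29 ∤ 924, so 29 is unramified.
Euler's criterion: 231^14 mod 29 = 1. Thus (231|29) = 1.
(231/29) = 1, so 29 splits.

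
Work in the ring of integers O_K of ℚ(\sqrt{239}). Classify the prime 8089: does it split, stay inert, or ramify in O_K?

Since 239 ≢ 1 mod 4, the ring of integers is ℤ[√239] with discriminant 4·239 = 956.
disc(K) = 956 is not divisible by 8089; 8089 is unramified.
Euler's criterion: 239^4044 mod 8089 = 1. Thus (239|8089) = 1.
Legendre symbol 1 ⇒ 8089 is split.

p splits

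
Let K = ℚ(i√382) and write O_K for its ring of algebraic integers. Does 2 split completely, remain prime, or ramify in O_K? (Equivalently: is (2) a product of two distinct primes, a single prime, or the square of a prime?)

ramified — (2) = 𝔭²

Since -382 ≢ 1 mod 4, the ring of integers is ℤ[√-382] with discriminant 4·(-382) = -1528.
2 divides disc(K) = -1528, so 2 ramifies.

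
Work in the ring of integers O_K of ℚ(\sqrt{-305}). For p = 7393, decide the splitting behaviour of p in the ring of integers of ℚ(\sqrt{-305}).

7393 remains inert

d = -305 ≡ 3 (mod 4), so O_K = ℤ[√-305] and disc(K) = 4d = -1220.
disc(K) = -1220 is not divisible by 7393; 7393 is unramified.
Legendre symbol by Euler's criterion: (-305/7393) ≡ (-305)^3696 ≡ 7392 (mod 7393), i.e. (-305/7393) = -1.
d is a non-residue mod p, hence 7393 remains inert in O_K.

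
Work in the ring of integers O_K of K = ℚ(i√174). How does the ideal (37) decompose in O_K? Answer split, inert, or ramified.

d = -174 ≡ 2 (mod 4), so O_K = ℤ[√-174] and disc(K) = 4d = -696.
Since gcd(37, -696) = 1 the prime 37 does not ramify.
(-174/37) = 11^18 mod 37 = 1, giving Legendre symbol 1.
d is a quadratic residue mod p, hence 37 splits in O_K.

split — (37) = 𝔭₁𝔭₂ with 𝔭₁ ≠ 𝔭₂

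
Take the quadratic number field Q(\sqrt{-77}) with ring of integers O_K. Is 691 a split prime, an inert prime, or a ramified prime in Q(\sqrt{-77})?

split

d = -77 ≡ 3 (mod 4), so O_K = ℤ[√-77] and disc(K) = 4d = -308.
disc(K) = -308 is not divisible by 691; 691 is unramified.
Compute (-77/691) via Euler: 614^((691-1)/2) mod 691 = 1, so (-77/691) = 1.
(-77/691) = 1, so 691 splits.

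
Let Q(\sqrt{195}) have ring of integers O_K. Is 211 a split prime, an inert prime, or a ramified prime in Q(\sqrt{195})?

remains prime (inert)

195 mod 4 = 3, hence disc K = 4·195 = 780 and O_K = ℤ[√195].
disc(K) = 780 is not divisible by 211; 211 is unramified.
Euler's criterion: 195^105 mod 211 = 210. Thus (195|211) = -1.
Legendre symbol -1 ⇒ 211 is inert.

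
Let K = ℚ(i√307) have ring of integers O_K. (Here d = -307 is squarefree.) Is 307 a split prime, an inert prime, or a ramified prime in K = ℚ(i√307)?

Since -307 ≡ 1 mod 4, the ring of integers is ℤ[(1+√-307)/2] with discriminant -307.
disc(K) = -307 = 307·(-1), so p = 307 is ramified.

ramified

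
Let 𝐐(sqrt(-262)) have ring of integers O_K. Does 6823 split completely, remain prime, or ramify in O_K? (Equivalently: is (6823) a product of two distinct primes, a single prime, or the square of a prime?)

split — (6823) = 𝔭₁𝔭₂ with 𝔭₁ ≠ 𝔭₂

-262 mod 4 = 2, hence disc K = 4·(-262) = -1048 and O_K = ℤ[√-262].
Since gcd(6823, -1048) = 1 the prime 6823 does not ramify.
Legendre symbol by Euler's criterion: (-262/6823) ≡ (-262)^3411 ≡ 1 (mod 6823), i.e. (-262/6823) = 1.
(-262/6823) = 1, so 6823 splits.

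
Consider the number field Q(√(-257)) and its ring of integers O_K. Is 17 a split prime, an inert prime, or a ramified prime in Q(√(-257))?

17 splits in O_K

-257 mod 4 = 3, hence disc K = 4·(-257) = -1028 and O_K = ℤ[√-257].
17 ∤ -1028, so 17 is unramified.
(-257/17) = 15^8 mod 17 = 1, giving Legendre symbol 1.
d is a quadratic residue mod p, hence 17 splits in O_K.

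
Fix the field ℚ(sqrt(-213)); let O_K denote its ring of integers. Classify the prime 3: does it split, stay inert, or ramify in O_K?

-213 mod 4 = 3, hence disc K = 4·(-213) = -852 and O_K = ℤ[√-213].
disc(K) = -852 = 3·(-284), so p = 3 is ramified.

3 is ramified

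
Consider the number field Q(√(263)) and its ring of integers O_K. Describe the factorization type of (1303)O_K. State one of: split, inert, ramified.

Since 263 ≢ 1 mod 4, the ring of integers is ℤ[√263] with discriminant 4·263 = 1052.
1303 ∤ 1052, so 1303 is unramified.
Compute (263/1303) via Euler: 263^((1303-1)/2) mod 1303 = 1, so (263/1303) = 1.
Legendre symbol 1 ⇒ 1303 is split.

splits completely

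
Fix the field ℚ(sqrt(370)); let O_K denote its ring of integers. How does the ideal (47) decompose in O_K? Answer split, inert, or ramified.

p is inert

Since 370 ≢ 1 mod 4, the ring of integers is ℤ[√370] with discriminant 4·370 = 1480.
disc(K) = 1480 is not divisible by 47; 47 is unramified.
Legendre symbol by Euler's criterion: (370/47) ≡ 370^23 ≡ 46 (mod 47), i.e. (370/47) = -1.
d is a non-residue mod p, hence 47 remains inert in O_K.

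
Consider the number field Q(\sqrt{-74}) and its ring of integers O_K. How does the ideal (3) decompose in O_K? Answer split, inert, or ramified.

-74 mod 4 = 2, hence disc K = 4·(-74) = -296 and O_K = ℤ[√-74].
3 ∤ -296, so 3 is unramified.
Legendre symbol by Euler's criterion: (-74/3) ≡ (-74)^1 ≡ 1 (mod 3), i.e. (-74/3) = 1.
(-74/3) = 1, so 3 splits.

splits completely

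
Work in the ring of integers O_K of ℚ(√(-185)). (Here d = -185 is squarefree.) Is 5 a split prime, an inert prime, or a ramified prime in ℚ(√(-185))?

p ramifies

d = -185 ≡ 3 (mod 4), so O_K = ℤ[√-185] and disc(K) = 4d = -740.
disc(K) = -740 = 5·(-148), so p = 5 is ramified.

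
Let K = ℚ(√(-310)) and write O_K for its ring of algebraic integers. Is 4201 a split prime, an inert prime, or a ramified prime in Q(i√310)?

Since -310 ≢ 1 mod 4, the ring of integers is ℤ[√-310] with discriminant 4·(-310) = -1240.
Since gcd(4201, -1240) = 1 the prime 4201 does not ramify.
(-310/4201) = 3891^2100 mod 4201 = 1, giving Legendre symbol 1.
Legendre symbol 1 ⇒ 4201 is split.

p splits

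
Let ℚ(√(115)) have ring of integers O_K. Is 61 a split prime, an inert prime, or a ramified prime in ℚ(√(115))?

61 remains inert

d = 115 ≡ 3 (mod 4), so O_K = ℤ[√115] and disc(K) = 4d = 460.
Since gcd(61, 460) = 1 the prime 61 does not ramify.
Compute (115/61) via Euler: 54^((61-1)/2) mod 61 = 60, so (115/61) = -1.
(115/61) = -1, so 61 is inert.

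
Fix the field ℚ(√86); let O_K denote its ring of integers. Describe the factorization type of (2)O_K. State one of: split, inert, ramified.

d = 86 ≡ 2 (mod 4), so O_K = ℤ[√86] and disc(K) = 4d = 344.
Ramification test: 2 | 344. The prime 2 ramifies in K.

2 is ramified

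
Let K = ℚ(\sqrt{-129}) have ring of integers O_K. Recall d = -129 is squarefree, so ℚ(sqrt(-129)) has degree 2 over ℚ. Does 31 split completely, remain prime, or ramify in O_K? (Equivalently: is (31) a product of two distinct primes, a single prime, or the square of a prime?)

Since -129 ≢ 1 mod 4, the ring of integers is ℤ[√-129] with discriminant 4·(-129) = -516.
31 ∤ -516, so 31 is unramified.
Legendre symbol by Euler's criterion: (-129/31) ≡ (-129)^15 ≡ 30 (mod 31), i.e. (-129/31) = -1.
Legendre symbol -1 ⇒ 31 is inert.

inert — (31) stays prime in O_K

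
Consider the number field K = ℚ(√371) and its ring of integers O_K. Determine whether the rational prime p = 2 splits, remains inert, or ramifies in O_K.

d = 371 ≡ 3 (mod 4), so O_K = ℤ[√371] and disc(K) = 4d = 1484.
disc(K) = 1484 = 2·742, so p = 2 is ramified.

ramified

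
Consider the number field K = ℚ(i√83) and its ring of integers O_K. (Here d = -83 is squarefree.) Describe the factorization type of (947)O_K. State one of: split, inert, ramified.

-83 mod 4 = 1, hence disc K = -83 and O_K = ℤ[(1+√-83)/2].
947 ∤ -83, so 947 is unramified.
Euler's criterion: (-83)^473 mod 947 = 946. Thus (-83|947) = -1.
Legendre symbol -1 ⇒ 947 is inert.

p is inert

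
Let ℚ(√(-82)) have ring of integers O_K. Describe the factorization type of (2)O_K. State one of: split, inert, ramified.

Since -82 ≢ 1 mod 4, the ring of integers is ℤ[√-82] with discriminant 4·(-82) = -328.
disc(K) = -328 = 2·(-164), so p = 2 is ramified.

ramified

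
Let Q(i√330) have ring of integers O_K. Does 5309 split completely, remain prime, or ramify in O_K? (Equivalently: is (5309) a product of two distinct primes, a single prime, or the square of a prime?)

inert

d = -330 ≡ 2 (mod 4), so O_K = ℤ[√-330] and disc(K) = 4d = -1320.
5309 ∤ -1320, so 5309 is unramified.
Legendre symbol by Euler's criterion: (-330/5309) ≡ (-330)^2654 ≡ 5308 (mod 5309), i.e. (-330/5309) = -1.
Legendre symbol -1 ⇒ 5309 is inert.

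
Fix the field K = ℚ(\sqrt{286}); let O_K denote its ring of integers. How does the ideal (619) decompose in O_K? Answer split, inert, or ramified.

d = 286 ≡ 2 (mod 4), so O_K = ℤ[√286] and disc(K) = 4d = 1144.
disc(K) = 1144 is not divisible by 619; 619 is unramified.
Compute (286/619) via Euler: 286^((619-1)/2) mod 619 = 618, so (286/619) = -1.
Legendre symbol -1 ⇒ 619 is inert.

remains prime (inert)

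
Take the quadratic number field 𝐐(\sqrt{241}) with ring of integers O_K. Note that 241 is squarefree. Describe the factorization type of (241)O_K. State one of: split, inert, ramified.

241 is ramified

Since 241 ≡ 1 mod 4, the ring of integers is ℤ[(1+√241)/2] with discriminant 241.
disc(K) = 241 = 241·1, so p = 241 is ramified.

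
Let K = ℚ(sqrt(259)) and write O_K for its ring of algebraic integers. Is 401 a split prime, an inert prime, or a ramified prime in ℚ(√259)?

d = 259 ≡ 3 (mod 4), so O_K = ℤ[√259] and disc(K) = 4d = 1036.
401 ∤ 1036, so 401 is unramified.
Legendre symbol by Euler's criterion: (259/401) ≡ 259^200 ≡ 400 (mod 401), i.e. (259/401) = -1.
Legendre symbol -1 ⇒ 401 is inert.

inert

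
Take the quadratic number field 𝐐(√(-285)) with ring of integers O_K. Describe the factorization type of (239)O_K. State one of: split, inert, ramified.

Since -285 ≢ 1 mod 4, the ring of integers is ℤ[√-285] with discriminant 4·(-285) = -1140.
Since gcd(239, -1140) = 1 the prime 239 does not ramify.
Compute (-285/239) via Euler: 193^((239-1)/2) mod 239 = 1, so (-285/239) = 1.
d is a quadratic residue mod p, hence 239 splits in O_K.

p splits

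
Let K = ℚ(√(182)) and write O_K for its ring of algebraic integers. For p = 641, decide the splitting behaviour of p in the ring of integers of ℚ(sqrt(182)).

Since 182 ≢ 1 mod 4, the ring of integers is ℤ[√182] with discriminant 4·182 = 728.
641 ∤ 728, so 641 is unramified.
(182/641) = 182^320 mod 641 = 1, giving Legendre symbol 1.
(182/641) = 1, so 641 splits.

splits completely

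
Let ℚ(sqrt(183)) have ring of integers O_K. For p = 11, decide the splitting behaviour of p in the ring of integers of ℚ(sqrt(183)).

Since 183 ≢ 1 mod 4, the ring of integers is ℤ[√183] with discriminant 4·183 = 732.
11 ∤ 732, so 11 is unramified.
Euler's criterion: 183^5 mod 11 = 10. Thus (183|11) = -1.
Legendre symbol -1 ⇒ 11 is inert.

p is inert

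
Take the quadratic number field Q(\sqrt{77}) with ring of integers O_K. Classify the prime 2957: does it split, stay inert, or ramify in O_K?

d = 77 ≡ 1 (mod 4), so O_K = ℤ[(1+√77)/2] and disc(K) = d = 77.
Since gcd(2957, 77) = 1 the prime 2957 does not ramify.
(77/2957) = 77^1478 mod 2957 = 2956, giving Legendre symbol -1.
(77/2957) = -1, so 2957 is inert.

remains prime (inert)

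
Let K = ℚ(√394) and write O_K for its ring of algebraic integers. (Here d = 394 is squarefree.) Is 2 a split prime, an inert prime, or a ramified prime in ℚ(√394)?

2 is ramified

Since 394 ≢ 1 mod 4, the ring of integers is ℤ[√394] with discriminant 4·394 = 1576.
disc(K) = 1576 = 2·788, so p = 2 is ramified.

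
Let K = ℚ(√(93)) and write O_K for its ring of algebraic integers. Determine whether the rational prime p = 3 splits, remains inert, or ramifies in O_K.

ramifies in O_K

d = 93 ≡ 1 (mod 4), so O_K = ℤ[(1+√93)/2] and disc(K) = d = 93.
disc(K) = 93 = 3·31, so p = 3 is ramified.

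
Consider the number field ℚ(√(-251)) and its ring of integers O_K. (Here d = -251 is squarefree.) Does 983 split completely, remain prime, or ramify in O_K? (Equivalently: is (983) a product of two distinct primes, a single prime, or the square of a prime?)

inert — (983) stays prime in O_K

d = -251 ≡ 1 (mod 4), so O_K = ℤ[(1+√-251)/2] and disc(K) = d = -251.
Since gcd(983, -251) = 1 the prime 983 does not ramify.
Legendre symbol by Euler's criterion: (-251/983) ≡ (-251)^491 ≡ 982 (mod 983), i.e. (-251/983) = -1.
Legendre symbol -1 ⇒ 983 is inert.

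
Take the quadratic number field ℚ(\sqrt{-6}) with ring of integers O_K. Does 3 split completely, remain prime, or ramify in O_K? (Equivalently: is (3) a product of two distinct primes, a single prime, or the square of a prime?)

Since -6 ≢ 1 mod 4, the ring of integers is ℤ[√-6] with discriminant 4·(-6) = -24.
disc(K) = -24 = 3·(-8), so p = 3 is ramified.

p ramifies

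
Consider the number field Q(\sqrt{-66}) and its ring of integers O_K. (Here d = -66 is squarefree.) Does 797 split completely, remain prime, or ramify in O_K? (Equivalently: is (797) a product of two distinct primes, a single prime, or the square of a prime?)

d = -66 ≡ 2 (mod 4), so O_K = ℤ[√-66] and disc(K) = 4d = -264.
797 ∤ -264, so 797 is unramified.
Euler's criterion: (-66)^398 mod 797 = 1. Thus (-66|797) = 1.
d is a quadratic residue mod p, hence 797 splits in O_K.

split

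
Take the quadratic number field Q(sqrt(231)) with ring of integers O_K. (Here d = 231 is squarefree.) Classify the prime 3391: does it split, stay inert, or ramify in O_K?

231 mod 4 = 3, hence disc K = 4·231 = 924 and O_K = ℤ[√231].
Since gcd(3391, 924) = 1 the prime 3391 does not ramify.
Euler's criterion: 231^1695 mod 3391 = 1. Thus (231|3391) = 1.
(231/3391) = 1, so 3391 splits.

3391 splits in O_K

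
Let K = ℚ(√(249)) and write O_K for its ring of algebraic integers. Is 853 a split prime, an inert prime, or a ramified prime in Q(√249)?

249 mod 4 = 1, hence disc K = 249 and O_K = ℤ[(1+√249)/2].
853 ∤ 249, so 853 is unramified.
Legendre symbol by Euler's criterion: (249/853) ≡ 249^426 ≡ 1 (mod 853), i.e. (249/853) = 1.
Legendre symbol 1 ⇒ 853 is split.

split — (853) = 𝔭₁𝔭₂ with 𝔭₁ ≠ 𝔭₂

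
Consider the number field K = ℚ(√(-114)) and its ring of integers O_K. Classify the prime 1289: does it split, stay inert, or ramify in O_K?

Since -114 ≢ 1 mod 4, the ring of integers is ℤ[√-114] with discriminant 4·(-114) = -456.
Since gcd(1289, -456) = 1 the prime 1289 does not ramify.
Legendre symbol by Euler's criterion: (-114/1289) ≡ (-114)^644 ≡ 1288 (mod 1289), i.e. (-114/1289) = -1.
d is a non-residue mod p, hence 1289 remains inert in O_K.

inert — (1289) stays prime in O_K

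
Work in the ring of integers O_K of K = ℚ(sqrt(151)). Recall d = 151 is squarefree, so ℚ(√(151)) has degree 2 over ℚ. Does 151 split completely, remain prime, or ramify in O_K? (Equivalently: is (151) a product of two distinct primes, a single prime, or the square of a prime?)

ramified — (151) = 𝔭²

d = 151 ≡ 3 (mod 4), so O_K = ℤ[√151] and disc(K) = 4d = 604.
151 divides disc(K) = 604, so 151 ramifies.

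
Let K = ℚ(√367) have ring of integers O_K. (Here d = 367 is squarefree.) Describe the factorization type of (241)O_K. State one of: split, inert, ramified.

367 mod 4 = 3, hence disc K = 4·367 = 1468 and O_K = ℤ[√367].
Since gcd(241, 1468) = 1 the prime 241 does not ramify.
(367/241) = 126^120 mod 241 = 240, giving Legendre symbol -1.
Legendre symbol -1 ⇒ 241 is inert.

p is inert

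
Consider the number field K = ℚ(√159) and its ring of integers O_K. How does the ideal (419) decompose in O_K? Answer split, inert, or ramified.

inert — (419) stays prime in O_K

Since 159 ≢ 1 mod 4, the ring of integers is ℤ[√159] with discriminant 4·159 = 636.
disc(K) = 636 is not divisible by 419; 419 is unramified.
(159/419) = 159^209 mod 419 = 418, giving Legendre symbol -1.
d is a non-residue mod p, hence 419 remains inert in O_K.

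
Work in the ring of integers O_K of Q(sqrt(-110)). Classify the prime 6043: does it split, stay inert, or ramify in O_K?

split

-110 mod 4 = 2, hence disc K = 4·(-110) = -440 and O_K = ℤ[√-110].
6043 ∤ -440, so 6043 is unramified.
Legendre symbol by Euler's criterion: (-110/6043) ≡ (-110)^3021 ≡ 1 (mod 6043), i.e. (-110/6043) = 1.
Legendre symbol 1 ⇒ 6043 is split.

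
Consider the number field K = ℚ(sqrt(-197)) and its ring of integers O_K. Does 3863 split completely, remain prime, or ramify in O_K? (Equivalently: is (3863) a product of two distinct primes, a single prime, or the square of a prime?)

splits completely

Since -197 ≢ 1 mod 4, the ring of integers is ℤ[√-197] with discriminant 4·(-197) = -788.
disc(K) = -788 is not divisible by 3863; 3863 is unramified.
Legendre symbol by Euler's criterion: (-197/3863) ≡ (-197)^1931 ≡ 1 (mod 3863), i.e. (-197/3863) = 1.
Legendre symbol 1 ⇒ 3863 is split.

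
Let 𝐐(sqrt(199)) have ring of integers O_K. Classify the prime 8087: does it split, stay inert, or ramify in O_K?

p splits

199 mod 4 = 3, hence disc K = 4·199 = 796 and O_K = ℤ[√199].
disc(K) = 796 is not divisible by 8087; 8087 is unramified.
(199/8087) = 199^4043 mod 8087 = 1, giving Legendre symbol 1.
(199/8087) = 1, so 8087 splits.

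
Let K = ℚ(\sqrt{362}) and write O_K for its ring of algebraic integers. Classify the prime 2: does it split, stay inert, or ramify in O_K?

ramified

362 mod 4 = 2, hence disc K = 4·362 = 1448 and O_K = ℤ[√362].
Ramification test: 2 | 1448. The prime 2 ramifies in K.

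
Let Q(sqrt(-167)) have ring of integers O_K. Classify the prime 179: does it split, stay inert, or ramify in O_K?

split

-167 mod 4 = 1, hence disc K = -167 and O_K = ℤ[(1+√-167)/2].
disc(K) = -167 is not divisible by 179; 179 is unramified.
Euler's criterion: (-167)^89 mod 179 = 1. Thus (-167|179) = 1.
Legendre symbol 1 ⇒ 179 is split.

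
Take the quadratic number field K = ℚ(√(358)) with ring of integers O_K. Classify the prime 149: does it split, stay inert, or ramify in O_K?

remains prime (inert)

Since 358 ≢ 1 mod 4, the ring of integers is ℤ[√358] with discriminant 4·358 = 1432.
Since gcd(149, 1432) = 1 the prime 149 does not ramify.
Euler's criterion: 358^74 mod 149 = 148. Thus (358|149) = -1.
d is a non-residue mod p, hence 149 remains inert in O_K.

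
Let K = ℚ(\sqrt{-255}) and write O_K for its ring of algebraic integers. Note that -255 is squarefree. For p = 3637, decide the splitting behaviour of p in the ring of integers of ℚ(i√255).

-255 mod 4 = 1, hence disc K = -255 and O_K = ℤ[(1+√-255)/2].
3637 ∤ -255, so 3637 is unramified.
Compute (-255/3637) via Euler: 3382^((3637-1)/2) mod 3637 = 3636, so (-255/3637) = -1.
Legendre symbol -1 ⇒ 3637 is inert.

p is inert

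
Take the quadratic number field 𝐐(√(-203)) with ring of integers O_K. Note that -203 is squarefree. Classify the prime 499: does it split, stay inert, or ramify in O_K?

499 splits in O_K

Since -203 ≡ 1 mod 4, the ring of integers is ℤ[(1+√-203)/2] with discriminant -203.
Since gcd(499, -203) = 1 the prime 499 does not ramify.
(-203/499) = 296^249 mod 499 = 1, giving Legendre symbol 1.
d is a quadratic residue mod p, hence 499 splits in O_K.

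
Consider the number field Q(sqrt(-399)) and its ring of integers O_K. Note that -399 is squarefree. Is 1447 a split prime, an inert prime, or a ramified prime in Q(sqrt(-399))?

Since -399 ≡ 1 mod 4, the ring of integers is ℤ[(1+√-399)/2] with discriminant -399.
Since gcd(1447, -399) = 1 the prime 1447 does not ramify.
(-399/1447) = 1048^723 mod 1447 = 1, giving Legendre symbol 1.
d is a quadratic residue mod p, hence 1447 splits in O_K.

splits completely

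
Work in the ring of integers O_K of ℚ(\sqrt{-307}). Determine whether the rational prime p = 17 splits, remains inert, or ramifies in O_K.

split

-307 mod 4 = 1, hence disc K = -307 and O_K = ℤ[(1+√-307)/2].
disc(K) = -307 is not divisible by 17; 17 is unramified.
Legendre symbol by Euler's criterion: (-307/17) ≡ (-307)^8 ≡ 1 (mod 17), i.e. (-307/17) = 1.
Legendre symbol 1 ⇒ 17 is split.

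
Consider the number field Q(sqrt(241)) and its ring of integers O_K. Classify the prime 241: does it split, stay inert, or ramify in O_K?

Since 241 ≡ 1 mod 4, the ring of integers is ℤ[(1+√241)/2] with discriminant 241.
241 divides disc(K) = 241, so 241 ramifies.

ramified — (241) = 𝔭²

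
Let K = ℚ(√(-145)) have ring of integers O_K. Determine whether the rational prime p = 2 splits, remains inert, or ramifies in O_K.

Since -145 ≢ 1 mod 4, the ring of integers is ℤ[√-145] with discriminant 4·(-145) = -580.
Ramification test: 2 | -580. The prime 2 ramifies in K.

ramified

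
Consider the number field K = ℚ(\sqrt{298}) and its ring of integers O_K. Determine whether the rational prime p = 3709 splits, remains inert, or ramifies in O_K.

p is inert

Since 298 ≢ 1 mod 4, the ring of integers is ℤ[√298] with discriminant 4·298 = 1192.
3709 ∤ 1192, so 3709 is unramified.
(298/3709) = 298^1854 mod 3709 = 3708, giving Legendre symbol -1.
d is a non-residue mod p, hence 3709 remains inert in O_K.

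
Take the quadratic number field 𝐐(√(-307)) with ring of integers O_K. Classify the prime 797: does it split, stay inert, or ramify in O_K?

Since -307 ≡ 1 mod 4, the ring of integers is ℤ[(1+√-307)/2] with discriminant -307.
797 ∤ -307, so 797 is unramified.
Euler's criterion: (-307)^398 mod 797 = 1. Thus (-307|797) = 1.
d is a quadratic residue mod p, hence 797 splits in O_K.

p splits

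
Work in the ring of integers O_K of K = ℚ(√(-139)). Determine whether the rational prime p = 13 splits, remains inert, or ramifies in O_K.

splits completely

-139 mod 4 = 1, hence disc K = -139 and O_K = ℤ[(1+√-139)/2].
Since gcd(13, -139) = 1 the prime 13 does not ramify.
Compute (-139/13) via Euler: 4^((13-1)/2) mod 13 = 1, so (-139/13) = 1.
Legendre symbol 1 ⇒ 13 is split.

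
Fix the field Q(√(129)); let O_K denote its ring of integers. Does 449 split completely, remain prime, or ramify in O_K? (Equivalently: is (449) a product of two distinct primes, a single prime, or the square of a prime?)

129 mod 4 = 1, hence disc K = 129 and O_K = ℤ[(1+√129)/2].
disc(K) = 129 is not divisible by 449; 449 is unramified.
Euler's criterion: 129^224 mod 449 = 1. Thus (129|449) = 1.
Legendre symbol 1 ⇒ 449 is split.

split — (449) = 𝔭₁𝔭₂ with 𝔭₁ ≠ 𝔭₂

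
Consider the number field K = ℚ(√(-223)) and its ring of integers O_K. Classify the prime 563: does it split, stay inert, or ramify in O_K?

563 remains inert

-223 mod 4 = 1, hence disc K = -223 and O_K = ℤ[(1+√-223)/2].
Since gcd(563, -223) = 1 the prime 563 does not ramify.
Euler's criterion: (-223)^281 mod 563 = 562. Thus (-223|563) = -1.
d is a non-residue mod p, hence 563 remains inert in O_K.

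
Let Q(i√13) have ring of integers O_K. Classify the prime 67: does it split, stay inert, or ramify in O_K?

p splits

Since -13 ≢ 1 mod 4, the ring of integers is ℤ[√-13] with discriminant 4·(-13) = -52.
disc(K) = -52 is not divisible by 67; 67 is unramified.
Legendre symbol by Euler's criterion: (-13/67) ≡ (-13)^33 ≡ 1 (mod 67), i.e. (-13/67) = 1.
(-13/67) = 1, so 67 splits.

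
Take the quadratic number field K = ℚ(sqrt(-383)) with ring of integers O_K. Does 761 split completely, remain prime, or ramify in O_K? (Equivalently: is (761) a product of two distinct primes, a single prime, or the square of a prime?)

761 splits in O_K

d = -383 ≡ 1 (mod 4), so O_K = ℤ[(1+√-383)/2] and disc(K) = d = -383.
disc(K) = -383 is not divisible by 761; 761 is unramified.
(-383/761) = 378^380 mod 761 = 1, giving Legendre symbol 1.
d is a quadratic residue mod p, hence 761 splits in O_K.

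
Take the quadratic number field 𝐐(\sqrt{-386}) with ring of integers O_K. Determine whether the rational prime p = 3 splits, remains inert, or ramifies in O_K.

p splits

Since -386 ≢ 1 mod 4, the ring of integers is ℤ[√-386] with discriminant 4·(-386) = -1544.
Since gcd(3, -1544) = 1 the prime 3 does not ramify.
Euler's criterion: (-386)^1 mod 3 = 1. Thus (-386|3) = 1.
(-386/3) = 1, so 3 splits.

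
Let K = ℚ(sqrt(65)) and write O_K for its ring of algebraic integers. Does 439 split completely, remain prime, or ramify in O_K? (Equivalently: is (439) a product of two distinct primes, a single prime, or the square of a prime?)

Since 65 ≡ 1 mod 4, the ring of integers is ℤ[(1+√65)/2] with discriminant 65.
439 ∤ 65, so 439 is unramified.
(65/439) = 65^219 mod 439 = 1, giving Legendre symbol 1.
(65/439) = 1, so 439 splits.

439 splits in O_K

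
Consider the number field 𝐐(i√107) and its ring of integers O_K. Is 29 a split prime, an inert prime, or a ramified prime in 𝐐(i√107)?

Since -107 ≡ 1 mod 4, the ring of integers is ℤ[(1+√-107)/2] with discriminant -107.
disc(K) = -107 is not divisible by 29; 29 is unramified.
(-107/29) = 9^14 mod 29 = 1, giving Legendre symbol 1.
(-107/29) = 1, so 29 splits.

split — (29) = 𝔭₁𝔭₂ with 𝔭₁ ≠ 𝔭₂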